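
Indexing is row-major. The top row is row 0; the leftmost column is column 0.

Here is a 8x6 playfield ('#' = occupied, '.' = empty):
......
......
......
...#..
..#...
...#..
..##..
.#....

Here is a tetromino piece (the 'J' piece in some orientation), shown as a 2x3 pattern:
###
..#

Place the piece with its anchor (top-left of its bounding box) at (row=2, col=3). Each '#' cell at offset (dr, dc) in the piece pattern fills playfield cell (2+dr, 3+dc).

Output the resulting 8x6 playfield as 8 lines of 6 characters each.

Fill (2+0,3+0) = (2,3)
Fill (2+0,3+1) = (2,4)
Fill (2+0,3+2) = (2,5)
Fill (2+1,3+2) = (3,5)

Answer: ......
......
...###
...#.#
..#...
...#..
..##..
.#....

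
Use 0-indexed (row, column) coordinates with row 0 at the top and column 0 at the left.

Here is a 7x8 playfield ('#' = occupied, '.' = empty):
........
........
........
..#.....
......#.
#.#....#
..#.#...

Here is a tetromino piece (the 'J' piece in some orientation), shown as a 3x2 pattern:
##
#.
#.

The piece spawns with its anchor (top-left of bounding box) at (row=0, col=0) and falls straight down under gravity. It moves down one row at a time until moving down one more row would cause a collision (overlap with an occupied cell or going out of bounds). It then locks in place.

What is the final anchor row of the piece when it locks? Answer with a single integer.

Spawn at (row=0, col=0). Try each row:
  row 0: fits
  row 1: fits
  row 2: fits
  row 3: blocked -> lock at row 2

Answer: 2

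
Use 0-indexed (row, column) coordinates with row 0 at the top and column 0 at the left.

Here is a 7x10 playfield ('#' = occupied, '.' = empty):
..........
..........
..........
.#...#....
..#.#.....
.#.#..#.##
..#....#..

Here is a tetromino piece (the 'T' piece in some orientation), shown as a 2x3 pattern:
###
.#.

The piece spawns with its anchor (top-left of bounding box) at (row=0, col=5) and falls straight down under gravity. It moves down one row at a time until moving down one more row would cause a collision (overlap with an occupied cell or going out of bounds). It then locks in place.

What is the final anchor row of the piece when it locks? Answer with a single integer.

Spawn at (row=0, col=5). Try each row:
  row 0: fits
  row 1: fits
  row 2: fits
  row 3: blocked -> lock at row 2

Answer: 2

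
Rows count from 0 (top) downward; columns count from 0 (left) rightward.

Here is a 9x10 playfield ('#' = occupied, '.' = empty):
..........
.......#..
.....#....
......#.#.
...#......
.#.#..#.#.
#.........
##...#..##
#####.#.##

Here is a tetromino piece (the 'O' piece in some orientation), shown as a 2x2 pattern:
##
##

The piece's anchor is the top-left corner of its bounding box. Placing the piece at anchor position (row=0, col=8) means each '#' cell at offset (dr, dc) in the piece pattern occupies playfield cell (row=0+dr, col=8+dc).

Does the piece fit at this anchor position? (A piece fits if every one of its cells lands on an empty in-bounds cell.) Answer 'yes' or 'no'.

Check each piece cell at anchor (0, 8):
  offset (0,0) -> (0,8): empty -> OK
  offset (0,1) -> (0,9): empty -> OK
  offset (1,0) -> (1,8): empty -> OK
  offset (1,1) -> (1,9): empty -> OK
All cells valid: yes

Answer: yes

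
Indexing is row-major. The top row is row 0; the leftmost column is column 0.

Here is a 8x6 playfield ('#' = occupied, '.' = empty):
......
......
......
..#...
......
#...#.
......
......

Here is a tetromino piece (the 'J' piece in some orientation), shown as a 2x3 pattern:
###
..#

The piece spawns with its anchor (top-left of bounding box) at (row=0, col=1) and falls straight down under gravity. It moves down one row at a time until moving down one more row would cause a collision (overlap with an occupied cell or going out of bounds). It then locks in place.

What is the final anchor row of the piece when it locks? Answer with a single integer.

Answer: 2

Derivation:
Spawn at (row=0, col=1). Try each row:
  row 0: fits
  row 1: fits
  row 2: fits
  row 3: blocked -> lock at row 2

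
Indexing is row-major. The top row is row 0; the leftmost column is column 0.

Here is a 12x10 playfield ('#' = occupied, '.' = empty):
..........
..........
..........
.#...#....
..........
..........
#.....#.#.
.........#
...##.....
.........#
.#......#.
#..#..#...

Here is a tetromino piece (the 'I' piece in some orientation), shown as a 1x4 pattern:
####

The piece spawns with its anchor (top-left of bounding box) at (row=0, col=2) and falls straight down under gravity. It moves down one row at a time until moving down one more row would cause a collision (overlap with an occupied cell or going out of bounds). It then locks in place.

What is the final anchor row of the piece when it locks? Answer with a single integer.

Spawn at (row=0, col=2). Try each row:
  row 0: fits
  row 1: fits
  row 2: fits
  row 3: blocked -> lock at row 2

Answer: 2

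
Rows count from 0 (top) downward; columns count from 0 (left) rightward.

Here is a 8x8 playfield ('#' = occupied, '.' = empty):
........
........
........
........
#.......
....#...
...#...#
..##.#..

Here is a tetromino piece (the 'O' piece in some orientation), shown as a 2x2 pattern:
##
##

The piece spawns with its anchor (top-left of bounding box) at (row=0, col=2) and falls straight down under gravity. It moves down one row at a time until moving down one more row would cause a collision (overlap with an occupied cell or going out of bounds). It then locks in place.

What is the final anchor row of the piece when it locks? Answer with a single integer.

Spawn at (row=0, col=2). Try each row:
  row 0: fits
  row 1: fits
  row 2: fits
  row 3: fits
  row 4: fits
  row 5: blocked -> lock at row 4

Answer: 4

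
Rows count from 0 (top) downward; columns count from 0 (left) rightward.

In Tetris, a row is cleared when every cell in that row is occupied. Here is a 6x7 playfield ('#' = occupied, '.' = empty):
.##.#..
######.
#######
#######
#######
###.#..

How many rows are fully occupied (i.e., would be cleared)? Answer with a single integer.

Check each row:
  row 0: 4 empty cells -> not full
  row 1: 1 empty cell -> not full
  row 2: 0 empty cells -> FULL (clear)
  row 3: 0 empty cells -> FULL (clear)
  row 4: 0 empty cells -> FULL (clear)
  row 5: 3 empty cells -> not full
Total rows cleared: 3

Answer: 3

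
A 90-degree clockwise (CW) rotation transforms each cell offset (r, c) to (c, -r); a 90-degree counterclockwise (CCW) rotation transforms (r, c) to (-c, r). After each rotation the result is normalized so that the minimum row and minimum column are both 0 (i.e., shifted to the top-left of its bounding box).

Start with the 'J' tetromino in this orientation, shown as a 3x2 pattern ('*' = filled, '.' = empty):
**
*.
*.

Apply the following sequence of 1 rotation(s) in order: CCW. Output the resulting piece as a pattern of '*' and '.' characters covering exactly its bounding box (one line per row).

Start:
**
*.
*.
After rotation 1 (CCW):
*..
***

Answer: *..
***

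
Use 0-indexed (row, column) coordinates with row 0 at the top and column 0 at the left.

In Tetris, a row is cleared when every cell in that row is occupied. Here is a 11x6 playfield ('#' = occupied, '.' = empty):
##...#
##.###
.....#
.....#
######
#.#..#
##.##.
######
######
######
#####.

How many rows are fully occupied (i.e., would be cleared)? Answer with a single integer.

Answer: 4

Derivation:
Check each row:
  row 0: 3 empty cells -> not full
  row 1: 1 empty cell -> not full
  row 2: 5 empty cells -> not full
  row 3: 5 empty cells -> not full
  row 4: 0 empty cells -> FULL (clear)
  row 5: 3 empty cells -> not full
  row 6: 2 empty cells -> not full
  row 7: 0 empty cells -> FULL (clear)
  row 8: 0 empty cells -> FULL (clear)
  row 9: 0 empty cells -> FULL (clear)
  row 10: 1 empty cell -> not full
Total rows cleared: 4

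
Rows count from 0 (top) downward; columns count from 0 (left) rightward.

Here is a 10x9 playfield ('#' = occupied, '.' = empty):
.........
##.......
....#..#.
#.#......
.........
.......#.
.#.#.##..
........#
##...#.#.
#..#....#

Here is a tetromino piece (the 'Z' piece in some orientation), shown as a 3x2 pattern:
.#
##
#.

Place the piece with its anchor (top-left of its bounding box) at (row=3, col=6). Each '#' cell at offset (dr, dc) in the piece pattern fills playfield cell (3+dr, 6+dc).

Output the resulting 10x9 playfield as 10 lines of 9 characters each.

Fill (3+0,6+1) = (3,7)
Fill (3+1,6+0) = (4,6)
Fill (3+1,6+1) = (4,7)
Fill (3+2,6+0) = (5,6)

Answer: .........
##.......
....#..#.
#.#....#.
......##.
......##.
.#.#.##..
........#
##...#.#.
#..#....#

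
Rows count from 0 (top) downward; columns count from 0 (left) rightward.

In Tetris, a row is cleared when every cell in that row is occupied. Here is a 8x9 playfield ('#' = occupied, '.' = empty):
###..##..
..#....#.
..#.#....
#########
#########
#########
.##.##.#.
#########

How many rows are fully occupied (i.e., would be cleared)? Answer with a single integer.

Check each row:
  row 0: 4 empty cells -> not full
  row 1: 7 empty cells -> not full
  row 2: 7 empty cells -> not full
  row 3: 0 empty cells -> FULL (clear)
  row 4: 0 empty cells -> FULL (clear)
  row 5: 0 empty cells -> FULL (clear)
  row 6: 4 empty cells -> not full
  row 7: 0 empty cells -> FULL (clear)
Total rows cleared: 4

Answer: 4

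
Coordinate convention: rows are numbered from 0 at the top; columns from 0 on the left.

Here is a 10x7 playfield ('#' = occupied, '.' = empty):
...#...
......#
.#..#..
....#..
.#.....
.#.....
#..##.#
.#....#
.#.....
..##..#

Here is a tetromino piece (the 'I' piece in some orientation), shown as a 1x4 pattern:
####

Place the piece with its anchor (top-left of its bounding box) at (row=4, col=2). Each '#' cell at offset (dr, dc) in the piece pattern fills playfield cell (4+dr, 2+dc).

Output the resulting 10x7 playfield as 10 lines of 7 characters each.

Answer: ...#...
......#
.#..#..
....#..
.#####.
.#.....
#..##.#
.#....#
.#.....
..##..#

Derivation:
Fill (4+0,2+0) = (4,2)
Fill (4+0,2+1) = (4,3)
Fill (4+0,2+2) = (4,4)
Fill (4+0,2+3) = (4,5)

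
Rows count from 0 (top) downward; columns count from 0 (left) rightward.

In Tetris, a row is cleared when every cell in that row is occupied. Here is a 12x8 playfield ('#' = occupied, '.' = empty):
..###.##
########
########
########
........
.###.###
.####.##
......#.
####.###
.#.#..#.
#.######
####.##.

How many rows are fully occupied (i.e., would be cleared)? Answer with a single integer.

Answer: 3

Derivation:
Check each row:
  row 0: 3 empty cells -> not full
  row 1: 0 empty cells -> FULL (clear)
  row 2: 0 empty cells -> FULL (clear)
  row 3: 0 empty cells -> FULL (clear)
  row 4: 8 empty cells -> not full
  row 5: 2 empty cells -> not full
  row 6: 2 empty cells -> not full
  row 7: 7 empty cells -> not full
  row 8: 1 empty cell -> not full
  row 9: 5 empty cells -> not full
  row 10: 1 empty cell -> not full
  row 11: 2 empty cells -> not full
Total rows cleared: 3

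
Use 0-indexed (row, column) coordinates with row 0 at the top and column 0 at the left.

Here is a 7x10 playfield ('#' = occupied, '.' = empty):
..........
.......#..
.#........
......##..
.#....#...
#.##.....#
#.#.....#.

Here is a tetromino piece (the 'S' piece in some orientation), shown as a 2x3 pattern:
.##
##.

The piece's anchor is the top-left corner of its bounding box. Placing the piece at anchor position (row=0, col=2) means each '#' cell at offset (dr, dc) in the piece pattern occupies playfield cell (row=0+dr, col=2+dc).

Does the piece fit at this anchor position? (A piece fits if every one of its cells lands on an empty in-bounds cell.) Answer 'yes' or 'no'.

Answer: yes

Derivation:
Check each piece cell at anchor (0, 2):
  offset (0,1) -> (0,3): empty -> OK
  offset (0,2) -> (0,4): empty -> OK
  offset (1,0) -> (1,2): empty -> OK
  offset (1,1) -> (1,3): empty -> OK
All cells valid: yes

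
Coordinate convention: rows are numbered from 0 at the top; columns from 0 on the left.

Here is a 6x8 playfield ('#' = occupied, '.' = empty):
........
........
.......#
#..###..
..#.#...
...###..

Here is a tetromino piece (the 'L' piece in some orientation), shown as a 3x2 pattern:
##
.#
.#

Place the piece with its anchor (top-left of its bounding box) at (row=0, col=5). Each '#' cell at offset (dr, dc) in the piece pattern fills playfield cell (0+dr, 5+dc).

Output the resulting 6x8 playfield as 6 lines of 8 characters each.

Fill (0+0,5+0) = (0,5)
Fill (0+0,5+1) = (0,6)
Fill (0+1,5+1) = (1,6)
Fill (0+2,5+1) = (2,6)

Answer: .....##.
......#.
......##
#..###..
..#.#...
...###..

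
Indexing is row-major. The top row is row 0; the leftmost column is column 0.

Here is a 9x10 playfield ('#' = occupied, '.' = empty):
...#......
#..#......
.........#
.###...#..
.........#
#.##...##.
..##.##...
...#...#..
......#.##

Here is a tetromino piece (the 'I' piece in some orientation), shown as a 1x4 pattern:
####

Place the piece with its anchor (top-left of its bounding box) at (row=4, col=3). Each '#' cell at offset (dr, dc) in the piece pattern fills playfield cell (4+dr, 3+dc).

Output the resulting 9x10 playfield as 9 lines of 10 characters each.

Answer: ...#......
#..#......
.........#
.###...#..
...####..#
#.##...##.
..##.##...
...#...#..
......#.##

Derivation:
Fill (4+0,3+0) = (4,3)
Fill (4+0,3+1) = (4,4)
Fill (4+0,3+2) = (4,5)
Fill (4+0,3+3) = (4,6)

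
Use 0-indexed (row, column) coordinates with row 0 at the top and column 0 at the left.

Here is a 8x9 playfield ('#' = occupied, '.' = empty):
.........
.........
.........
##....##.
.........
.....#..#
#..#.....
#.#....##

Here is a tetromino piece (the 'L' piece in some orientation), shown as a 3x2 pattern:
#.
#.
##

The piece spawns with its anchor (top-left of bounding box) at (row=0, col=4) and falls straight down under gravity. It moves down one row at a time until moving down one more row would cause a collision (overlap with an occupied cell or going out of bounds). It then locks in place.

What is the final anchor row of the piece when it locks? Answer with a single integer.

Answer: 2

Derivation:
Spawn at (row=0, col=4). Try each row:
  row 0: fits
  row 1: fits
  row 2: fits
  row 3: blocked -> lock at row 2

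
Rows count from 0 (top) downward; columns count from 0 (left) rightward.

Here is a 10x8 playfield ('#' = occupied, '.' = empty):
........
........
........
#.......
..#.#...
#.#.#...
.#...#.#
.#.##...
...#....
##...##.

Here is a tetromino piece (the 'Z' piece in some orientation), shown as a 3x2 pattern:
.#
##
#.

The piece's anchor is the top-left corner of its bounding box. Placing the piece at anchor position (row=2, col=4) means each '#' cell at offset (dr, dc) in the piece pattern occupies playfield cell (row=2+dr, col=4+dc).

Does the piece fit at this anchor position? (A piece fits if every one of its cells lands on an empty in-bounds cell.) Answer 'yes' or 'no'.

Check each piece cell at anchor (2, 4):
  offset (0,1) -> (2,5): empty -> OK
  offset (1,0) -> (3,4): empty -> OK
  offset (1,1) -> (3,5): empty -> OK
  offset (2,0) -> (4,4): occupied ('#') -> FAIL
All cells valid: no

Answer: no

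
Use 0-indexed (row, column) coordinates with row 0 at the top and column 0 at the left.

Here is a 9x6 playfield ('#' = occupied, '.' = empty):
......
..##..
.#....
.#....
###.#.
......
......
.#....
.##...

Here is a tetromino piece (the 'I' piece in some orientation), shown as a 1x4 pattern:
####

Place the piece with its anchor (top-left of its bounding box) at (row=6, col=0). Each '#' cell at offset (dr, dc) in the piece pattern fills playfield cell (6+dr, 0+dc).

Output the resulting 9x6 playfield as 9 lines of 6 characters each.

Fill (6+0,0+0) = (6,0)
Fill (6+0,0+1) = (6,1)
Fill (6+0,0+2) = (6,2)
Fill (6+0,0+3) = (6,3)

Answer: ......
..##..
.#....
.#....
###.#.
......
####..
.#....
.##...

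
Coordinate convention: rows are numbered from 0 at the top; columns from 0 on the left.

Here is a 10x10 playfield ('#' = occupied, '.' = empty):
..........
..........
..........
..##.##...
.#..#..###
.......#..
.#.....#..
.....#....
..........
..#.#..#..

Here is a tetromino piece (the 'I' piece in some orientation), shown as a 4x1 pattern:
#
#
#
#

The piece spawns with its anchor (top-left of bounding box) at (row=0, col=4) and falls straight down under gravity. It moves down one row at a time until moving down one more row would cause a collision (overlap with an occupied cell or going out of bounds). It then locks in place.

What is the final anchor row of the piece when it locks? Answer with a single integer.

Spawn at (row=0, col=4). Try each row:
  row 0: fits
  row 1: blocked -> lock at row 0

Answer: 0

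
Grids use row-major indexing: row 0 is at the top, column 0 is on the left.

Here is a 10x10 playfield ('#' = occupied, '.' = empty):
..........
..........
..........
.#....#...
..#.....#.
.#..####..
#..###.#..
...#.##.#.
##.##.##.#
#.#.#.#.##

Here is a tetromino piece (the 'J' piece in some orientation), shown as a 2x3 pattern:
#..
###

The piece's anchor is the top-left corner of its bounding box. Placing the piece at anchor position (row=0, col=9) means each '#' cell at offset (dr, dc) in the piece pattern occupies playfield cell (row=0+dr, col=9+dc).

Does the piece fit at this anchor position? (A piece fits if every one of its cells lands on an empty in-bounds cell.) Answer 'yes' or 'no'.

Check each piece cell at anchor (0, 9):
  offset (0,0) -> (0,9): empty -> OK
  offset (1,0) -> (1,9): empty -> OK
  offset (1,1) -> (1,10): out of bounds -> FAIL
  offset (1,2) -> (1,11): out of bounds -> FAIL
All cells valid: no

Answer: no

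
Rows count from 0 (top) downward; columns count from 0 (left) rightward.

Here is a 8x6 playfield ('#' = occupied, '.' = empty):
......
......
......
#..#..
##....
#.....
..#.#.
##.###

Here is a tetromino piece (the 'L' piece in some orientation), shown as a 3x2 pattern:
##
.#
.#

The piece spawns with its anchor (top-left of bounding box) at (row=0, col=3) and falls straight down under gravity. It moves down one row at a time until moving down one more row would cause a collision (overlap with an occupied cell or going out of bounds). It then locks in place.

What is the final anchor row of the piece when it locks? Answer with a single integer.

Answer: 2

Derivation:
Spawn at (row=0, col=3). Try each row:
  row 0: fits
  row 1: fits
  row 2: fits
  row 3: blocked -> lock at row 2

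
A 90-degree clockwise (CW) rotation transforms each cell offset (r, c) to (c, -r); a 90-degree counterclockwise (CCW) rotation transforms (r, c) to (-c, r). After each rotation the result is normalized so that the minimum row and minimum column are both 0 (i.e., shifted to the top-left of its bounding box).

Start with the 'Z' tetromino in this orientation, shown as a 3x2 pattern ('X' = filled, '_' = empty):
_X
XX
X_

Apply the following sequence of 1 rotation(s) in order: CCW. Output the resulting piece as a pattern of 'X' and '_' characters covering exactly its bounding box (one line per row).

Start:
_X
XX
X_
After rotation 1 (CCW):
XX_
_XX

Answer: XX_
_XX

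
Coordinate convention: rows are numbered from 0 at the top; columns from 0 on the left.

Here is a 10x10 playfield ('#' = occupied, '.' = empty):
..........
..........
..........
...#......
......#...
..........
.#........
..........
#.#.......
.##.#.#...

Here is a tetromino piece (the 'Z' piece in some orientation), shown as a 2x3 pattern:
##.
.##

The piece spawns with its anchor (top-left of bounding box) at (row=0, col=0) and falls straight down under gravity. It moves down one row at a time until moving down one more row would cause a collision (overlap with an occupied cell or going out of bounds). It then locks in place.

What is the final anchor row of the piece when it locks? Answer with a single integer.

Spawn at (row=0, col=0). Try each row:
  row 0: fits
  row 1: fits
  row 2: fits
  row 3: fits
  row 4: fits
  row 5: blocked -> lock at row 4

Answer: 4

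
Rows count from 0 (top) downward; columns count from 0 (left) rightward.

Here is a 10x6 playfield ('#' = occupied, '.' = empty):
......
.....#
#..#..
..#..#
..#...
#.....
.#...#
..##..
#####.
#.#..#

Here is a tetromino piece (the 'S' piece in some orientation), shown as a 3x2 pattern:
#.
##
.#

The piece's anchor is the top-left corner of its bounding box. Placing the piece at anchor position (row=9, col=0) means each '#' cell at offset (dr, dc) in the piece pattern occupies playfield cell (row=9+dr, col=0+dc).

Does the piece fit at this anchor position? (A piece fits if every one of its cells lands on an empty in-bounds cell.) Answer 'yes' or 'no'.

Check each piece cell at anchor (9, 0):
  offset (0,0) -> (9,0): occupied ('#') -> FAIL
  offset (1,0) -> (10,0): out of bounds -> FAIL
  offset (1,1) -> (10,1): out of bounds -> FAIL
  offset (2,1) -> (11,1): out of bounds -> FAIL
All cells valid: no

Answer: no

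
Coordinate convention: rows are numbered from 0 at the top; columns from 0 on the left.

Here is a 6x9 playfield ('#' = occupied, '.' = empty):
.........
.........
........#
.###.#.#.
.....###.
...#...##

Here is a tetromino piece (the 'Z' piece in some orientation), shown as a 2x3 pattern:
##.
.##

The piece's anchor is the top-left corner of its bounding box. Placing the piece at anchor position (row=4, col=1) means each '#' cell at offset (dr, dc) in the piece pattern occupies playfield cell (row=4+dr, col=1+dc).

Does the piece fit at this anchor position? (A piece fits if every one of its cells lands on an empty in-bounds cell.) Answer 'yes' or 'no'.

Check each piece cell at anchor (4, 1):
  offset (0,0) -> (4,1): empty -> OK
  offset (0,1) -> (4,2): empty -> OK
  offset (1,1) -> (5,2): empty -> OK
  offset (1,2) -> (5,3): occupied ('#') -> FAIL
All cells valid: no

Answer: no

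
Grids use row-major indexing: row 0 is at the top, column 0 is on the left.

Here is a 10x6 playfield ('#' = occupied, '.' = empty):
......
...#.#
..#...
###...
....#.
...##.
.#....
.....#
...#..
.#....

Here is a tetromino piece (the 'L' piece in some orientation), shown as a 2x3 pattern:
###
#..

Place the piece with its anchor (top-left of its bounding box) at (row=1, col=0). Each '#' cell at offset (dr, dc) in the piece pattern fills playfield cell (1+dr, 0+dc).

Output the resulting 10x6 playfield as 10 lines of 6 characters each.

Fill (1+0,0+0) = (1,0)
Fill (1+0,0+1) = (1,1)
Fill (1+0,0+2) = (1,2)
Fill (1+1,0+0) = (2,0)

Answer: ......
####.#
#.#...
###...
....#.
...##.
.#....
.....#
...#..
.#....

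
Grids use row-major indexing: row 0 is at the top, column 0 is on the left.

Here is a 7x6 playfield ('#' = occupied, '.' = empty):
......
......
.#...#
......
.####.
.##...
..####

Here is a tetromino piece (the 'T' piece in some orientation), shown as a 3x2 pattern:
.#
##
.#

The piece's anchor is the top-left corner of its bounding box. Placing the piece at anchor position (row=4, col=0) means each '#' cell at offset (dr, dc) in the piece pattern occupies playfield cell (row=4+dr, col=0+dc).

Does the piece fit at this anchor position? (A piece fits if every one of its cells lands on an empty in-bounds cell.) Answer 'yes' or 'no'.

Check each piece cell at anchor (4, 0):
  offset (0,1) -> (4,1): occupied ('#') -> FAIL
  offset (1,0) -> (5,0): empty -> OK
  offset (1,1) -> (5,1): occupied ('#') -> FAIL
  offset (2,1) -> (6,1): empty -> OK
All cells valid: no

Answer: no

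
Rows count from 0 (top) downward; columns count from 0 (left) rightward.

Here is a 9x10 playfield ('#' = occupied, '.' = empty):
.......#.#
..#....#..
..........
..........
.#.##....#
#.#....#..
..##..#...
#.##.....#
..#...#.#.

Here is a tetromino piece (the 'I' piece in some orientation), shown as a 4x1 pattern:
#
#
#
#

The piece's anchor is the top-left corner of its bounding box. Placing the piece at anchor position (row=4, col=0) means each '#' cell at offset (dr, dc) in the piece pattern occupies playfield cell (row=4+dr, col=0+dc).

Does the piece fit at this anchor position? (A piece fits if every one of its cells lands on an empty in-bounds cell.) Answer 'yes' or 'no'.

Check each piece cell at anchor (4, 0):
  offset (0,0) -> (4,0): empty -> OK
  offset (1,0) -> (5,0): occupied ('#') -> FAIL
  offset (2,0) -> (6,0): empty -> OK
  offset (3,0) -> (7,0): occupied ('#') -> FAIL
All cells valid: no

Answer: no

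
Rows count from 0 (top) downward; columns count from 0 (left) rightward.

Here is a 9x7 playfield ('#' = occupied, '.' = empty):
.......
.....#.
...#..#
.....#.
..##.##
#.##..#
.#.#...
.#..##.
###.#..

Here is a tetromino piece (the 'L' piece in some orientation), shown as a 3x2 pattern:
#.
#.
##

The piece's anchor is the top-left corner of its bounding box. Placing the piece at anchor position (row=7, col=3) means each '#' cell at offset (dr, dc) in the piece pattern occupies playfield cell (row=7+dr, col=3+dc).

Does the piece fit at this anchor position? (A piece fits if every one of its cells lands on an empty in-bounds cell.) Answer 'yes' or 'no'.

Check each piece cell at anchor (7, 3):
  offset (0,0) -> (7,3): empty -> OK
  offset (1,0) -> (8,3): empty -> OK
  offset (2,0) -> (9,3): out of bounds -> FAIL
  offset (2,1) -> (9,4): out of bounds -> FAIL
All cells valid: no

Answer: no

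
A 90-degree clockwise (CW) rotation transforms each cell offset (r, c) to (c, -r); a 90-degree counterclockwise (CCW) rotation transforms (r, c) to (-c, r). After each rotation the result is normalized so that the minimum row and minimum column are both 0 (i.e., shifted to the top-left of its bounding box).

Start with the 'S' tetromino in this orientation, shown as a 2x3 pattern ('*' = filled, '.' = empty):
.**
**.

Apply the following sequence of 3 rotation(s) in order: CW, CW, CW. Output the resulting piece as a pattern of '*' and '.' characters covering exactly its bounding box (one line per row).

Start:
.**
**.
After rotation 1 (CW):
*.
**
.*
After rotation 2 (CW):
.**
**.
After rotation 3 (CW):
*.
**
.*

Answer: *.
**
.*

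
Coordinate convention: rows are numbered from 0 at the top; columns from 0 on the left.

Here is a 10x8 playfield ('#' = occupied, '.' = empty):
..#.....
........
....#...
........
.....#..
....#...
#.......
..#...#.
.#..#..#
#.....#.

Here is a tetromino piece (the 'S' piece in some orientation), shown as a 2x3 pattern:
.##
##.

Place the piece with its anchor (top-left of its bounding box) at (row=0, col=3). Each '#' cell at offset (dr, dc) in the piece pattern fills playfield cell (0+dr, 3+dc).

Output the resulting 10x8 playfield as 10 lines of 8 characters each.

Fill (0+0,3+1) = (0,4)
Fill (0+0,3+2) = (0,5)
Fill (0+1,3+0) = (1,3)
Fill (0+1,3+1) = (1,4)

Answer: ..#.##..
...##...
....#...
........
.....#..
....#...
#.......
..#...#.
.#..#..#
#.....#.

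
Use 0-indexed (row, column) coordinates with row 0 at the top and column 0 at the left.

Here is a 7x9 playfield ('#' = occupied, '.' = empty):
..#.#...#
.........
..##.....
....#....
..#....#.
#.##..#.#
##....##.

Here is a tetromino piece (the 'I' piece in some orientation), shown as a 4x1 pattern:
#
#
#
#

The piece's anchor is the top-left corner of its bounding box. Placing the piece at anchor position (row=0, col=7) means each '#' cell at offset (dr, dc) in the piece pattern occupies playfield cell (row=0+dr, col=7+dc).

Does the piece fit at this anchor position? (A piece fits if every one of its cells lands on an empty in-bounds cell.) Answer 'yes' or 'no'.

Answer: yes

Derivation:
Check each piece cell at anchor (0, 7):
  offset (0,0) -> (0,7): empty -> OK
  offset (1,0) -> (1,7): empty -> OK
  offset (2,0) -> (2,7): empty -> OK
  offset (3,0) -> (3,7): empty -> OK
All cells valid: yes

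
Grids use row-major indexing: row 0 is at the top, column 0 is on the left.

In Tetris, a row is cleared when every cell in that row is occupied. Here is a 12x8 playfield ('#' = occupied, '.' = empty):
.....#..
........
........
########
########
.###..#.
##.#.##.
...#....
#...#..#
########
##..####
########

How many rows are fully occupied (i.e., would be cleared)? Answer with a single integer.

Check each row:
  row 0: 7 empty cells -> not full
  row 1: 8 empty cells -> not full
  row 2: 8 empty cells -> not full
  row 3: 0 empty cells -> FULL (clear)
  row 4: 0 empty cells -> FULL (clear)
  row 5: 4 empty cells -> not full
  row 6: 3 empty cells -> not full
  row 7: 7 empty cells -> not full
  row 8: 5 empty cells -> not full
  row 9: 0 empty cells -> FULL (clear)
  row 10: 2 empty cells -> not full
  row 11: 0 empty cells -> FULL (clear)
Total rows cleared: 4

Answer: 4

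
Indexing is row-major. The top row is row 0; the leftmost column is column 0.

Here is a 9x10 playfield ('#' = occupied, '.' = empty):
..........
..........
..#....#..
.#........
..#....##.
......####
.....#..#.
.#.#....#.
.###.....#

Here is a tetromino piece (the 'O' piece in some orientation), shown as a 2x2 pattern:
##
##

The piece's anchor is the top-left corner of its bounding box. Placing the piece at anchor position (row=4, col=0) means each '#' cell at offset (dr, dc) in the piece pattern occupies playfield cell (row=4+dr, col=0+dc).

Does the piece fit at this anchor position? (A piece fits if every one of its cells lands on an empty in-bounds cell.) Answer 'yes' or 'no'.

Answer: yes

Derivation:
Check each piece cell at anchor (4, 0):
  offset (0,0) -> (4,0): empty -> OK
  offset (0,1) -> (4,1): empty -> OK
  offset (1,0) -> (5,0): empty -> OK
  offset (1,1) -> (5,1): empty -> OK
All cells valid: yes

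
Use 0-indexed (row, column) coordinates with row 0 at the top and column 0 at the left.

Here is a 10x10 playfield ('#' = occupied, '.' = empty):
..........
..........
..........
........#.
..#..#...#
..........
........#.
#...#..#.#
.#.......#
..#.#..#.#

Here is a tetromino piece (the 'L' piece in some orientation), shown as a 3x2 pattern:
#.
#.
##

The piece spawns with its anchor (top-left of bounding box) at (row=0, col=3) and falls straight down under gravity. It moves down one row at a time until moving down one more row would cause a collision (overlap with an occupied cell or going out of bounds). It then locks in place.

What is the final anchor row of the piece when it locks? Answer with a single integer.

Spawn at (row=0, col=3). Try each row:
  row 0: fits
  row 1: fits
  row 2: fits
  row 3: fits
  row 4: fits
  row 5: blocked -> lock at row 4

Answer: 4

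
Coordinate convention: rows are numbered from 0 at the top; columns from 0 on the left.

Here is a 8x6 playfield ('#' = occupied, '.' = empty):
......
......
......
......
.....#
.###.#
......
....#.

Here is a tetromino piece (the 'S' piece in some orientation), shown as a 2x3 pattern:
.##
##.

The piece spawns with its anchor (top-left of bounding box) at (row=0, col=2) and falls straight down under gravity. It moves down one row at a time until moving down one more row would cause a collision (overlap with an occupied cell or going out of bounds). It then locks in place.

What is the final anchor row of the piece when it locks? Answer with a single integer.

Answer: 3

Derivation:
Spawn at (row=0, col=2). Try each row:
  row 0: fits
  row 1: fits
  row 2: fits
  row 3: fits
  row 4: blocked -> lock at row 3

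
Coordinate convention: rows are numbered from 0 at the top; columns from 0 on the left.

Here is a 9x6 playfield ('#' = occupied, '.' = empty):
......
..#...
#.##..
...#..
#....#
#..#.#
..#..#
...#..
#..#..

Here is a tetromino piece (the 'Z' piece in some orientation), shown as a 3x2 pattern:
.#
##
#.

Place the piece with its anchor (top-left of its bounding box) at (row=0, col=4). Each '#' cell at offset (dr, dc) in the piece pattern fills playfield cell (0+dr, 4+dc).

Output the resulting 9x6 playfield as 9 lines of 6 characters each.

Fill (0+0,4+1) = (0,5)
Fill (0+1,4+0) = (1,4)
Fill (0+1,4+1) = (1,5)
Fill (0+2,4+0) = (2,4)

Answer: .....#
..#.##
#.###.
...#..
#....#
#..#.#
..#..#
...#..
#..#..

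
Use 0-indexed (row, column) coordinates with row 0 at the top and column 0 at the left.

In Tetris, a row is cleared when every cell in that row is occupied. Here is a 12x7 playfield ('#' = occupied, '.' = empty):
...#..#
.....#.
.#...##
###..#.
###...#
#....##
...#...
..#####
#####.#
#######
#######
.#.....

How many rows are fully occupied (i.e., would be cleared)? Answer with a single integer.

Check each row:
  row 0: 5 empty cells -> not full
  row 1: 6 empty cells -> not full
  row 2: 4 empty cells -> not full
  row 3: 3 empty cells -> not full
  row 4: 3 empty cells -> not full
  row 5: 4 empty cells -> not full
  row 6: 6 empty cells -> not full
  row 7: 2 empty cells -> not full
  row 8: 1 empty cell -> not full
  row 9: 0 empty cells -> FULL (clear)
  row 10: 0 empty cells -> FULL (clear)
  row 11: 6 empty cells -> not full
Total rows cleared: 2

Answer: 2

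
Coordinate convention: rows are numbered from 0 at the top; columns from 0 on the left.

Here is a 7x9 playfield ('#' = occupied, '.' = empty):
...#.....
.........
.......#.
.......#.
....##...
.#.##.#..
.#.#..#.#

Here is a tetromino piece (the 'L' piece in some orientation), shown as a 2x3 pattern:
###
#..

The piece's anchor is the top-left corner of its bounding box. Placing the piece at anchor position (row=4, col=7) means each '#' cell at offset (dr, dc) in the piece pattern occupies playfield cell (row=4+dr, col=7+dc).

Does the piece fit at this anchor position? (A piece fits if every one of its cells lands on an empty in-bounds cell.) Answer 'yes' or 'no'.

Answer: no

Derivation:
Check each piece cell at anchor (4, 7):
  offset (0,0) -> (4,7): empty -> OK
  offset (0,1) -> (4,8): empty -> OK
  offset (0,2) -> (4,9): out of bounds -> FAIL
  offset (1,0) -> (5,7): empty -> OK
All cells valid: no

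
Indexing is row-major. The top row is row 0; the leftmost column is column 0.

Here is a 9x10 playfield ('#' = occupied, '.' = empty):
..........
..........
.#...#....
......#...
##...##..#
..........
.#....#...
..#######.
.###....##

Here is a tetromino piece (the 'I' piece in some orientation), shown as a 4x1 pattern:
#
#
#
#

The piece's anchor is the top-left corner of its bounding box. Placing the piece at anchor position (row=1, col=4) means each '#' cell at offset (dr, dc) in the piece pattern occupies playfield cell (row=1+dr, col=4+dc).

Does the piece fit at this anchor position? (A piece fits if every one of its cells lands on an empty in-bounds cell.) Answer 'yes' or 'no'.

Check each piece cell at anchor (1, 4):
  offset (0,0) -> (1,4): empty -> OK
  offset (1,0) -> (2,4): empty -> OK
  offset (2,0) -> (3,4): empty -> OK
  offset (3,0) -> (4,4): empty -> OK
All cells valid: yes

Answer: yes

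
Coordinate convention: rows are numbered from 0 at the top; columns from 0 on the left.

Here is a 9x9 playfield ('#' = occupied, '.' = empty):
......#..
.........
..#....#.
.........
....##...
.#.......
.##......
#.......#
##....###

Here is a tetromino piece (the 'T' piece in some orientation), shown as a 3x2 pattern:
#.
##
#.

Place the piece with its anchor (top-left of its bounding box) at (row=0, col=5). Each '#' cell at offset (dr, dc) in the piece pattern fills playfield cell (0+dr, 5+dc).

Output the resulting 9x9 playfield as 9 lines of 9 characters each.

Fill (0+0,5+0) = (0,5)
Fill (0+1,5+0) = (1,5)
Fill (0+1,5+1) = (1,6)
Fill (0+2,5+0) = (2,5)

Answer: .....##..
.....##..
..#..#.#.
.........
....##...
.#.......
.##......
#.......#
##....###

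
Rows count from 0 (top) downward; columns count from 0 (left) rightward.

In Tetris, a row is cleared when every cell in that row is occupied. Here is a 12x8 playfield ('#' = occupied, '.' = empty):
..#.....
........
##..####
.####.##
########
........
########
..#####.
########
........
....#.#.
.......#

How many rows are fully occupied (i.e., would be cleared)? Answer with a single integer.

Check each row:
  row 0: 7 empty cells -> not full
  row 1: 8 empty cells -> not full
  row 2: 2 empty cells -> not full
  row 3: 2 empty cells -> not full
  row 4: 0 empty cells -> FULL (clear)
  row 5: 8 empty cells -> not full
  row 6: 0 empty cells -> FULL (clear)
  row 7: 3 empty cells -> not full
  row 8: 0 empty cells -> FULL (clear)
  row 9: 8 empty cells -> not full
  row 10: 6 empty cells -> not full
  row 11: 7 empty cells -> not full
Total rows cleared: 3

Answer: 3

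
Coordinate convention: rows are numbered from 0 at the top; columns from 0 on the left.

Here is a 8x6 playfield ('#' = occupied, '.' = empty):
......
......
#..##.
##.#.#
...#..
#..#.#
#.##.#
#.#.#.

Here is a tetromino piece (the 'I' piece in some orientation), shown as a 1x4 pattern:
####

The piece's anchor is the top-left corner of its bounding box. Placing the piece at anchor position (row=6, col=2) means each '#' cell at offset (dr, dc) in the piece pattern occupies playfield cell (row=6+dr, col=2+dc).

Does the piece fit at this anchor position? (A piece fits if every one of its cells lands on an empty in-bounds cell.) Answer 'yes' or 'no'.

Check each piece cell at anchor (6, 2):
  offset (0,0) -> (6,2): occupied ('#') -> FAIL
  offset (0,1) -> (6,3): occupied ('#') -> FAIL
  offset (0,2) -> (6,4): empty -> OK
  offset (0,3) -> (6,5): occupied ('#') -> FAIL
All cells valid: no

Answer: no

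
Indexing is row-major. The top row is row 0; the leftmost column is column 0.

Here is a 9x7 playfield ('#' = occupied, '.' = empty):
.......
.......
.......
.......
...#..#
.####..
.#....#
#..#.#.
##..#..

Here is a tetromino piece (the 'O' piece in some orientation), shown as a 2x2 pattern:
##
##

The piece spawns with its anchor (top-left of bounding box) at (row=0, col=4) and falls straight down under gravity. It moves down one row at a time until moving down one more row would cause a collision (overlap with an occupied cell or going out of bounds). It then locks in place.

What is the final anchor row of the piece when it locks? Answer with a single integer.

Spawn at (row=0, col=4). Try each row:
  row 0: fits
  row 1: fits
  row 2: fits
  row 3: fits
  row 4: blocked -> lock at row 3

Answer: 3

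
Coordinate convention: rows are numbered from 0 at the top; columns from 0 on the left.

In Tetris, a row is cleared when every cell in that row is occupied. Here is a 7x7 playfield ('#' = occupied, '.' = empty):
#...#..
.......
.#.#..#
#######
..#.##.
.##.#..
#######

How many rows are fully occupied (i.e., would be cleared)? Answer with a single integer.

Answer: 2

Derivation:
Check each row:
  row 0: 5 empty cells -> not full
  row 1: 7 empty cells -> not full
  row 2: 4 empty cells -> not full
  row 3: 0 empty cells -> FULL (clear)
  row 4: 4 empty cells -> not full
  row 5: 4 empty cells -> not full
  row 6: 0 empty cells -> FULL (clear)
Total rows cleared: 2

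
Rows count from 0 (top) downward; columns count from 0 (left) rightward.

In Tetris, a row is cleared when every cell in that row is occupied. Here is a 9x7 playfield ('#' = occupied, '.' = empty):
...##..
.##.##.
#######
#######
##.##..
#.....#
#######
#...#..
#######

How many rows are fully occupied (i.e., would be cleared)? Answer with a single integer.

Answer: 4

Derivation:
Check each row:
  row 0: 5 empty cells -> not full
  row 1: 3 empty cells -> not full
  row 2: 0 empty cells -> FULL (clear)
  row 3: 0 empty cells -> FULL (clear)
  row 4: 3 empty cells -> not full
  row 5: 5 empty cells -> not full
  row 6: 0 empty cells -> FULL (clear)
  row 7: 5 empty cells -> not full
  row 8: 0 empty cells -> FULL (clear)
Total rows cleared: 4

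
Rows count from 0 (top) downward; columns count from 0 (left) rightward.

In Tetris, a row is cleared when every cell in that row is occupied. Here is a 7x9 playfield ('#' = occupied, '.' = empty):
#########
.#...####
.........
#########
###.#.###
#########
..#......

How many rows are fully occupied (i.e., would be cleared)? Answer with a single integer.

Answer: 3

Derivation:
Check each row:
  row 0: 0 empty cells -> FULL (clear)
  row 1: 4 empty cells -> not full
  row 2: 9 empty cells -> not full
  row 3: 0 empty cells -> FULL (clear)
  row 4: 2 empty cells -> not full
  row 5: 0 empty cells -> FULL (clear)
  row 6: 8 empty cells -> not full
Total rows cleared: 3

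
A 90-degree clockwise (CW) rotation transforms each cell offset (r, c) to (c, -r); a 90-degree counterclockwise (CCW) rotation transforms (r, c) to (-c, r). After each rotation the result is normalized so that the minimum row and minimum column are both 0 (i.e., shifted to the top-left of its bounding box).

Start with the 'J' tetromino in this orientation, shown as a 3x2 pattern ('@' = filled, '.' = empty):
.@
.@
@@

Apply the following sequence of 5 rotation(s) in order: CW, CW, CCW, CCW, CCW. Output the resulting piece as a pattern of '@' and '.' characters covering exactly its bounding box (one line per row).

Answer: @@@
..@

Derivation:
Start:
.@
.@
@@
After rotation 1 (CW):
@..
@@@
After rotation 2 (CW):
@@
@.
@.
After rotation 3 (CCW):
@..
@@@
After rotation 4 (CCW):
.@
.@
@@
After rotation 5 (CCW):
@@@
..@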